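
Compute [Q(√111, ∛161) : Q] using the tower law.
[Q(√111, ∛161) : Q] = 6

Let L = Q(√111, ∛161). Since Q(√111) ⊂ L and [Q(√111):Q] = 2, the tower law gives 2 | [L:Q]. Likewise Q(∛161) ⊂ L with [Q(∛161):Q] = 3 (because 161 is not a perfect cube), so 3 | [L:Q]. As gcd(2,3) = 1, [L:Q] is divisible by 6. Conversely L is generated over Q by √111 and ∛161, so [L:Q] ≤ 2·3 = 6. Therefore [Q(√111, ∛161) : Q] = 6.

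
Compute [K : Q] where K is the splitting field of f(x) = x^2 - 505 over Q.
[K : Q] = 2

f(x) = x^2 - 505 factors as (x - √505)(x + √505). The splitting field is K = Q(√505). Since 505 is squarefree and > 1, it is not a perfect square, so x^2 - 505 is irreducible over Q and [Q(√505) : Q] = 2. Hence [K : Q] = 2.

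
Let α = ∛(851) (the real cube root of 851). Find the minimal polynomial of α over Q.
m_α(x) = x^3 - 851

α satisfies α^3 = 851, so x^3 - 851 annihilates α. By the rational root test, a rational root p/q (in lowest terms) of x^3 - 851 would satisfy p^3 = 851 q^3, forcing q = 1 and p^3 = 851; but 851 is not a perfect cube, contradiction. A monic cubic over Q with no rational root is irreducible (any nontrivial factorization would include a linear factor). Hence x^3 - 851 is the minimal polynomial of α, and in particular [Q(α):Q] = 3.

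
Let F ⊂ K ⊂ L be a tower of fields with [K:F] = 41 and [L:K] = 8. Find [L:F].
[L:F] = 328

The tower law says that for any tower of field extensions F ⊂ K ⊂ L with finite degrees, [L:F] = [L:K] · [K:F]. Here this gives [L:F] = 8 · 41 = 328.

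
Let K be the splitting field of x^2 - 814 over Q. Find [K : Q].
[K : Q] = 2

f(x) = x^2 - 814 factors as (x - √814)(x + √814). The splitting field is K = Q(√814). Since 814 is squarefree and > 1, it is not a perfect square, so x^2 - 814 is irreducible over Q and [Q(√814) : Q] = 2. Hence [K : Q] = 2.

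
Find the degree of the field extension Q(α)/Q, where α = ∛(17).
[Q(α):Q] = 3

The minimal polynomial of α is x^3 - 17, irreducible over Q since 17 is not a perfect cube (so x^3 - 17 has no rational root). Hence [Q(α):Q] = deg(m_α) = 3.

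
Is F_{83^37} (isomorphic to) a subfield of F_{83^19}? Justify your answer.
No: F_{83^37} is not a subfield of F_{83^19}

F_{p^m} embeds in F_{p^n} iff m | n. Here 37 ∤ 19 (since 19 = 0·37 + 19 with remainder 19 ≠ 0), so F_{83^37} is not a subfield of F_{83^19}. Equivalently: if it were, the tower law would give 37 = [F_{83^37}:F_83] dividing [F_{83^19}:F_83] = 19, contradiction.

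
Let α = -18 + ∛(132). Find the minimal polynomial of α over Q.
m_α(x) = x^3 + 54x^2 + 972x + 5700

Set β = α + 18 = ∛(132), so β^3 = 132. Then (α + 18)^3 - 132 = 0, i.e. α is a root of g(x) = (x + 18)^3 - 132 = x^3 + 54x^2 + 972x + 5700. Since g(x) = h(x + 18) where h(x) = x^3 - 132, and h is irreducible over Q (because 132 is not a perfect cube, so h has no rational root, and a monic cubic with no rational root is irreducible), g is also irreducible (irreducibility is preserved under the substitution x → x + 18). Hence m_α(x) = x^3 + 54x^2 + 972x + 5700.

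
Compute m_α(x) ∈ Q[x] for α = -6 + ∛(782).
m_α(x) = x^3 + 18x^2 + 108x - 566

Set β = α + 6 = ∛(782), so β^3 = 782. Then (α + 6)^3 - 782 = 0, i.e. α is a root of g(x) = (x + 6)^3 - 782 = x^3 + 18x^2 + 108x - 566. Since g(x) = h(x + 6) where h(x) = x^3 - 782, and h is irreducible over Q (because 782 is not a perfect cube, so h has no rational root, and a monic cubic with no rational root is irreducible), g is also irreducible (irreducibility is preserved under the substitution x → x + 6). Hence m_α(x) = x^3 + 18x^2 + 108x - 566.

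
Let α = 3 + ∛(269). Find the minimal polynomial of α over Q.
m_α(x) = x^3 - 9x^2 + 27x - 296

Set β = α - 3 = ∛(269), so β^3 = 269. Then (α - 3)^3 - 269 = 0, i.e. α is a root of g(x) = (x - 3)^3 - 269 = x^3 - 9x^2 + 27x - 296. Since g(x) = h(x - 3) where h(x) = x^3 - 269, and h is irreducible over Q (because 269 is not a perfect cube, so h has no rational root, and a monic cubic with no rational root is irreducible), g is also irreducible (irreducibility is preserved under the substitution x → x - 3). Hence m_α(x) = x^3 - 9x^2 + 27x - 296.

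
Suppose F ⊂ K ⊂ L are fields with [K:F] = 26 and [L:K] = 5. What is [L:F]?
[L:F] = 130

The tower law says that for any tower of field extensions F ⊂ K ⊂ L with finite degrees, [L:F] = [L:K] · [K:F]. Here this gives [L:F] = 5 · 26 = 130.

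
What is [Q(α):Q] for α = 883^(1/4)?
[Q(α):Q] = 4

α is a root of x^4 - 883. By Eisenstein's criterion at the prime p = 883 (which divides the constant term 883 but p^2 = 779689 does not, since 883 is squarefree), x^4 - 883 is irreducible over Q. Hence [Q(α):Q] = 4.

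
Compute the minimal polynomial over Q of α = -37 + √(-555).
m_α(x) = x^2 + 74x + 1924

From α + 37 = √(-555), squaring gives (α + 37)^2 = -555, i.e. α^2 + 74α + 1369 = -555, so α^2 + 74α + 1924 = 0. The discriminant of x^2 + 74x + 1924 is (74)^2 - 4·(1924) = 5476 - 7696 = -2220, and 4·(-555) is not a perfect square in Q since -555 is squarefree and ≠ 1. Hence x^2 + 74x + 1924 is irreducible over Q and is the minimal polynomial of α.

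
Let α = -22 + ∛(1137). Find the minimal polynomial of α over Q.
m_α(x) = x^3 + 66x^2 + 1452x + 9511

Set β = α + 22 = ∛(1137), so β^3 = 1137. Then (α + 22)^3 - 1137 = 0, i.e. α is a root of g(x) = (x + 22)^3 - 1137 = x^3 + 66x^2 + 1452x + 9511. Since g(x) = h(x + 22) where h(x) = x^3 - 1137, and h is irreducible over Q (because 1137 is not a perfect cube, so h has no rational root, and a monic cubic with no rational root is irreducible), g is also irreducible (irreducibility is preserved under the substitution x → x + 22). Hence m_α(x) = x^3 + 66x^2 + 1452x + 9511.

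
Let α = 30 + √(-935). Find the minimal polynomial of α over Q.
m_α(x) = x^2 - 60x + 1835

From α - 30 = √(-935), squaring gives (α - 30)^2 = -935, i.e. α^2 - 60α + 900 = -935, so α^2 - 60α + 1835 = 0. The discriminant of x^2 - 60x + 1835 is (-60)^2 - 4·(1835) = 3600 - 7340 = -3740, and 4·(-935) is not a perfect square in Q since -935 is squarefree and ≠ 1. Hence x^2 - 60x + 1835 is irreducible over Q and is the minimal polynomial of α.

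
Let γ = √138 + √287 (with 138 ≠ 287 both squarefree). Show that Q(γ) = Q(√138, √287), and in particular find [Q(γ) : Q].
[Q(γ) : Q] = 4 (equivalently, Q(γ) = Q(√138, √287))

Obviously Q(γ) ⊆ Q(√138, √287), and [Q(√138, √287):Q] = 4 (since 138, 287 are distinct squarefree integers > 1 with 39606 not a perfect square). To show equality we compute the minimal polynomial of γ. From γ = √138 + √287: γ^2 = 138 + 2√(39606) + 287 = 425 + 2√(39606), so γ^2 - 425 = 2√(39606); squaring, (γ^2 - 425)^2 = 4·39606, i.e. γ^4 - 850γ^2 + 180625 - 158424 = 0, i.e. γ^4 - 850γ^2 + 22201 = 0. So γ is a root of x^4 - 850x^2 + 22201. This polynomial is irreducible over Q: it has no rational root (each ±√138 ± √287 is irrational), and any factorization into two quadratics over Q would force √(39606) ∈ Q (pairing opposite roots) or √138, √287 ∈ Q (other pairings), all impossible. Hence [Q(γ):Q] = 4 = [Q(√138, √287):Q], so Q(γ) = Q(√138, √287).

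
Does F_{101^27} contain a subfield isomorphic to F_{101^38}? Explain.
No: F_{101^38} is not a subfield of F_{101^27}

F_{p^m} embeds in F_{p^n} iff m | n. Here 38 ∤ 27 (since 27 = 0·38 + 27 with remainder 27 ≠ 0), so F_{101^38} is not a subfield of F_{101^27}. Equivalently: if it were, the tower law would give 38 = [F_{101^38}:F_101] dividing [F_{101^27}:F_101] = 27, contradiction.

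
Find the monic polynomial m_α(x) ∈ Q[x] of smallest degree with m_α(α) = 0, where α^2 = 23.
m_α(x) = x^2 - 23

α satisfies α^2 - 23 = 0, so x^2 - 23 annihilates α. Since d = 23 is squarefree and ≠ 1, it is not a perfect square in Q, so x^2 - 23 has no rational root and is therefore irreducible over Q (a degree-2 polynomial over a field is irreducible iff it has no root). Hence m_α(x) = x^2 - 23.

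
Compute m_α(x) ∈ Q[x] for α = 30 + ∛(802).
m_α(x) = x^3 - 90x^2 + 2700x - 27802

Set β = α - 30 = ∛(802), so β^3 = 802. Then (α - 30)^3 - 802 = 0, i.e. α is a root of g(x) = (x - 30)^3 - 802 = x^3 - 90x^2 + 2700x - 27802. Since g(x) = h(x - 30) where h(x) = x^3 - 802, and h is irreducible over Q (because 802 is not a perfect cube, so h has no rational root, and a monic cubic with no rational root is irreducible), g is also irreducible (irreducibility is preserved under the substitution x → x - 30). Hence m_α(x) = x^3 - 90x^2 + 2700x - 27802.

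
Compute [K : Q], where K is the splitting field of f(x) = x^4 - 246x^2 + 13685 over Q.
[K : Q] = 4

Solving the quadratic in x^2: x^2 = (246 ± √(246^2 - 4·13685))/2 = (246 ± √5776)/2 = (246 ± 76)/2, giving x^2 = 161 or x^2 = 85. So f(x) = (x^2 - 161)(x^2 - 85) and the roots of f are ±√161, ±√85. Hence the splitting field is K = Q(√161, √85). Since 161 and 85 are distinct squarefree integers > 1, their product 13685 is not a perfect square, so √85 ∉ Q(√161). By the tower law [K:Q] = [Q(√161,√85):Q(√161)] · [Q(√161):Q] = 2 · 2 = 4.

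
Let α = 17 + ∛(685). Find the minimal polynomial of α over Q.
m_α(x) = x^3 - 51x^2 + 867x - 5598

Set β = α - 17 = ∛(685), so β^3 = 685. Then (α - 17)^3 - 685 = 0, i.e. α is a root of g(x) = (x - 17)^3 - 685 = x^3 - 51x^2 + 867x - 5598. Since g(x) = h(x - 17) where h(x) = x^3 - 685, and h is irreducible over Q (because 685 is not a perfect cube, so h has no rational root, and a monic cubic with no rational root is irreducible), g is also irreducible (irreducibility is preserved under the substitution x → x - 17). Hence m_α(x) = x^3 - 51x^2 + 867x - 5598.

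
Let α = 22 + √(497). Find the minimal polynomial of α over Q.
m_α(x) = x^2 - 44x - 13

From α - 22 = √(497), squaring gives (α - 22)^2 = 497, i.e. α^2 - 44α + 484 = 497, so α^2 - 44α - 13 = 0. The discriminant of x^2 - 44x - 13 is (-44)^2 - 4·(-13) = 1936 + 52 = 1988, and 4·(497) is not a perfect square in Q since 497 is squarefree and ≠ 1. Hence x^2 - 44x - 13 is irreducible over Q and is the minimal polynomial of α.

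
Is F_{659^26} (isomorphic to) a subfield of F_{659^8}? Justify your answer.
No: F_{659^26} is not a subfield of F_{659^8}

F_{p^m} embeds in F_{p^n} iff m | n. Here 26 ∤ 8 (since 8 = 0·26 + 8 with remainder 8 ≠ 0), so F_{659^26} is not a subfield of F_{659^8}. Equivalently: if it were, the tower law would give 26 = [F_{659^26}:F_659] dividing [F_{659^8}:F_659] = 8, contradiction.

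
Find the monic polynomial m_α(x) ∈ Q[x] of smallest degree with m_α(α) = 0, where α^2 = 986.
m_α(x) = x^2 - 986

α satisfies α^2 - 986 = 0, so x^2 - 986 annihilates α. Since d = 986 is squarefree and ≠ 1, it is not a perfect square in Q, so x^2 - 986 has no rational root and is therefore irreducible over Q (a degree-2 polynomial over a field is irreducible iff it has no root). Hence m_α(x) = x^2 - 986.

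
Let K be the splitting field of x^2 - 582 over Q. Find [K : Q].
[K : Q] = 2

f(x) = x^2 - 582 factors as (x - √582)(x + √582). The splitting field is K = Q(√582). Since 582 is squarefree and > 1, it is not a perfect square, so x^2 - 582 is irreducible over Q and [Q(√582) : Q] = 2. Hence [K : Q] = 2.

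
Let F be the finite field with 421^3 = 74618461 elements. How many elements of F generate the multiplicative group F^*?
There are φ(74618460) = 17055360 primitive elements

F_q^* is cyclic of order q - 1 = 74618460. A cyclic group of order m has exactly φ(m) generators. Here m = 74618460 = 2^2 · 3^2 · 5 · 7 · 59221, so the number of primitive elements is φ(74618460) = 17055360.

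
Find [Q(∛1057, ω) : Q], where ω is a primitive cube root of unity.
[Q(∛1057, ω) : Q] = 6

[Q(∛1057):Q] = 3 (min poly x^3 - 1057, irreducible since 1057 is not a perfect cube). [Q(ω):Q] = 2 (min poly x^2 + x + 1). Since Q(∛1057) ⊂ R and ω ∉ R, we have ω ∉ Q(∛1057), so x^2 + x + 1 remains irreducible over Q(∛1057) and [Q(∛1057, ω) : Q(∛1057)] = 2. By the tower law, [Q(∛1057, ω) : Q] = 3 · 2 = 6. (In fact Q(∛1057, ω) is the splitting field of x^3 - 1057 over Q.)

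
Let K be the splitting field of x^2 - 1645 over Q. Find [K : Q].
[K : Q] = 2

f(x) = x^2 - 1645 factors as (x - √1645)(x + √1645). The splitting field is K = Q(√1645). Since 1645 is squarefree and > 1, it is not a perfect square, so x^2 - 1645 is irreducible over Q and [Q(√1645) : Q] = 2. Hence [K : Q] = 2.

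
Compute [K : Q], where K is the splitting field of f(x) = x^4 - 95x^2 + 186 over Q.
[K : Q] = 4

Solving the quadratic in x^2: x^2 = (95 ± √(95^2 - 4·186))/2 = (95 ± √8281)/2 = (95 ± 91)/2, giving x^2 = 93 or x^2 = 2. So f(x) = (x^2 - 93)(x^2 - 2) and the roots of f are ±√93, ±√2. Hence the splitting field is K = Q(√93, √2). Since 93 and 2 are distinct squarefree integers > 1, their product 186 is not a perfect square, so √2 ∉ Q(√93). By the tower law [K:Q] = [Q(√93,√2):Q(√93)] · [Q(√93):Q] = 2 · 2 = 4.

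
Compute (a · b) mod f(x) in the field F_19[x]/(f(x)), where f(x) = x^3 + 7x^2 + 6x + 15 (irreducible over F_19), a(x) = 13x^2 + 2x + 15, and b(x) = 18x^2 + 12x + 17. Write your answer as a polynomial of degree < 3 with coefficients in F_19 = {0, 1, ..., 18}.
a · b ≡ 18x^2 + 3x (mod f(x))

Multiply in F_19[x]: a(x)·b(x) = (13x^2 + 2x + 15)·(18x^2 + 12x + 17) = 6x^4 + 2x^3 + 2x^2 + 5x + 8. This has degree ≥ 3, so divide by f(x) over F_19: 6x^4 + 2x^3 + 2x^2 + 5x + 8 = (6x + 17)·(x^3 + 7x^2 + 6x + 15) + (18x^2 + 3x). Hence a·b ≡ 18x^2 + 3x (mod f). (F_19[x]/(f) is a field with 19^3 = 6859 elements since f is irreducible of degree 3.)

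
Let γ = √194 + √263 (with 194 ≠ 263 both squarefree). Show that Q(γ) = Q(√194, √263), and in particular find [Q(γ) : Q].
[Q(γ) : Q] = 4 (equivalently, Q(γ) = Q(√194, √263))

Obviously Q(γ) ⊆ Q(√194, √263), and [Q(√194, √263):Q] = 4 (since 194, 263 are distinct squarefree integers > 1 with 51022 not a perfect square). To show equality we compute the minimal polynomial of γ. From γ = √194 + √263: γ^2 = 194 + 2√(51022) + 263 = 457 + 2√(51022), so γ^2 - 457 = 2√(51022); squaring, (γ^2 - 457)^2 = 4·51022, i.e. γ^4 - 914γ^2 + 208849 - 204088 = 0, i.e. γ^4 - 914γ^2 + 4761 = 0. So γ is a root of x^4 - 914x^2 + 4761. This polynomial is irreducible over Q: it has no rational root (each ±√194 ± √263 is irrational), and any factorization into two quadratics over Q would force √(51022) ∈ Q (pairing opposite roots) or √194, √263 ∈ Q (other pairings), all impossible. Hence [Q(γ):Q] = 4 = [Q(√194, √263):Q], so Q(γ) = Q(√194, √263).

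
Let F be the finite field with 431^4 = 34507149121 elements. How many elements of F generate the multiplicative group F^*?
There are φ(34507149120) = 8928976896 primitive elements

F_q^* is cyclic of order q - 1 = 34507149120. A cyclic group of order m has exactly φ(m) generators. Here m = 34507149120 = 2^6 · 3^3 · 5 · 43 · 293 · 317, so the number of primitive elements is φ(34507149120) = 8928976896.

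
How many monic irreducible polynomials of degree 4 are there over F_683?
There are 54402880158 monic irreducible polynomials of degree 4 over F_683

Each element of F_{683^4} that lies in no proper subfield is a root of exactly one monic irreducible of degree 4 over F_683, and each such polynomial has 4 distinct roots in F_{683^4}. By Möbius inversion the count is N_683(4) = (1/4) Σ_{d|4} μ(4/d) · 683^d = (1/4)(μ(4)·683^1 + μ(2)·683^2 + μ(1)·683^4) = 217611520632/4 = 54402880158.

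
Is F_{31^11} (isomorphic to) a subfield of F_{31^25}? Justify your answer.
No: F_{31^11} is not a subfield of F_{31^25}

F_{p^m} embeds in F_{p^n} iff m | n. Here 11 ∤ 25 (since 25 = 2·11 + 3 with remainder 3 ≠ 0), so F_{31^11} is not a subfield of F_{31^25}. Equivalently: if it were, the tower law would give 11 = [F_{31^11}:F_31] dividing [F_{31^25}:F_31] = 25, contradiction.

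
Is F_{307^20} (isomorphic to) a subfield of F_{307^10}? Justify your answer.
No: F_{307^20} is not a subfield of F_{307^10}

F_{p^m} embeds in F_{p^n} iff m | n. Here 20 ∤ 10 (since 10 = 0·20 + 10 with remainder 10 ≠ 0), so F_{307^20} is not a subfield of F_{307^10}. Equivalently: if it were, the tower law would give 20 = [F_{307^20}:F_307] dividing [F_{307^10}:F_307] = 10, contradiction.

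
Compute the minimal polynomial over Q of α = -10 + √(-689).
m_α(x) = x^2 + 20x + 789

From α + 10 = √(-689), squaring gives (α + 10)^2 = -689, i.e. α^2 + 20α + 100 = -689, so α^2 + 20α + 789 = 0. The discriminant of x^2 + 20x + 789 is (20)^2 - 4·(789) = 400 - 3156 = -2756, and 4·(-689) is not a perfect square in Q since -689 is squarefree and ≠ 1. Hence x^2 + 20x + 789 is irreducible over Q and is the minimal polynomial of α.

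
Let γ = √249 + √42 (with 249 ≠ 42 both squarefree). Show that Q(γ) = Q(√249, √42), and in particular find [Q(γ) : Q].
[Q(γ) : Q] = 4 (equivalently, Q(γ) = Q(√249, √42))

Obviously Q(γ) ⊆ Q(√249, √42), and [Q(√249, √42):Q] = 4 (since 249, 42 are distinct squarefree integers > 1 with 10458 not a perfect square). To show equality we compute the minimal polynomial of γ. From γ = √249 + √42: γ^2 = 249 + 2√(10458) + 42 = 291 + 2√(10458), so γ^2 - 291 = 2√(10458); squaring, (γ^2 - 291)^2 = 4·10458, i.e. γ^4 - 582γ^2 + 84681 - 41832 = 0, i.e. γ^4 - 582γ^2 + 42849 = 0. So γ is a root of x^4 - 582x^2 + 42849. This polynomial is irreducible over Q: it has no rational root (each ±√249 ± √42 is irrational), and any factorization into two quadratics over Q would force √(10458) ∈ Q (pairing opposite roots) or √249, √42 ∈ Q (other pairings), all impossible. Hence [Q(γ):Q] = 4 = [Q(√249, √42):Q], so Q(γ) = Q(√249, √42).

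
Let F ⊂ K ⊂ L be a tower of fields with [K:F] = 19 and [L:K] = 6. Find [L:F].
[L:F] = 114

The tower law says that for any tower of field extensions F ⊂ K ⊂ L with finite degrees, [L:F] = [L:K] · [K:F]. Here this gives [L:F] = 6 · 19 = 114.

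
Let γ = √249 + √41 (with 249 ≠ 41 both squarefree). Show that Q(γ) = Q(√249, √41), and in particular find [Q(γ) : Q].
[Q(γ) : Q] = 4 (equivalently, Q(γ) = Q(√249, √41))

Obviously Q(γ) ⊆ Q(√249, √41), and [Q(√249, √41):Q] = 4 (since 249, 41 are distinct squarefree integers > 1 with 10209 not a perfect square). To show equality we compute the minimal polynomial of γ. From γ = √249 + √41: γ^2 = 249 + 2√(10209) + 41 = 290 + 2√(10209), so γ^2 - 290 = 2√(10209); squaring, (γ^2 - 290)^2 = 4·10209, i.e. γ^4 - 580γ^2 + 84100 - 40836 = 0, i.e. γ^4 - 580γ^2 + 43264 = 0. So γ is a root of x^4 - 580x^2 + 43264. This polynomial is irreducible over Q: it has no rational root (each ±√249 ± √41 is irrational), and any factorization into two quadratics over Q would force √(10209) ∈ Q (pairing opposite roots) or √249, √41 ∈ Q (other pairings), all impossible. Hence [Q(γ):Q] = 4 = [Q(√249, √41):Q], so Q(γ) = Q(√249, √41).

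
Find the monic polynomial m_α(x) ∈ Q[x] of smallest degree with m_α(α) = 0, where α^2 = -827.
m_α(x) = x^2 + 827

α satisfies α^2 + 827 = 0, so x^2 + 827 annihilates α. Since d = -827 is squarefree and ≠ 1, it is not a perfect square in Q, so x^2 + 827 has no rational root and is therefore irreducible over Q (a degree-2 polynomial over a field is irreducible iff it has no root). Hence m_α(x) = x^2 + 827.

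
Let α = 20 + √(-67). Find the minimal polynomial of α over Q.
m_α(x) = x^2 - 40x + 467

From α - 20 = √(-67), squaring gives (α - 20)^2 = -67, i.e. α^2 - 40α + 400 = -67, so α^2 - 40α + 467 = 0. The discriminant of x^2 - 40x + 467 is (-40)^2 - 4·(467) = 1600 - 1868 = -268, and 4·(-67) is not a perfect square in Q since -67 is squarefree and ≠ 1. Hence x^2 - 40x + 467 is irreducible over Q and is the minimal polynomial of α.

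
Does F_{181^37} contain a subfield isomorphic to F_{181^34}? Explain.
No: F_{181^34} is not a subfield of F_{181^37}

F_{p^m} embeds in F_{p^n} iff m | n. Here 34 ∤ 37 (since 37 = 1·34 + 3 with remainder 3 ≠ 0), so F_{181^34} is not a subfield of F_{181^37}. Equivalently: if it were, the tower law would give 34 = [F_{181^34}:F_181] dividing [F_{181^37}:F_181] = 37, contradiction.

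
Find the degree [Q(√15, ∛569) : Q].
[Q(√15, ∛569) : Q] = 6

Let L = Q(√15, ∛569). Since Q(√15) ⊂ L and [Q(√15):Q] = 2, the tower law gives 2 | [L:Q]. Likewise Q(∛569) ⊂ L with [Q(∛569):Q] = 3 (because 569 is not a perfect cube), so 3 | [L:Q]. As gcd(2,3) = 1, [L:Q] is divisible by 6. Conversely L is generated over Q by √15 and ∛569, so [L:Q] ≤ 2·3 = 6. Therefore [Q(√15, ∛569) : Q] = 6.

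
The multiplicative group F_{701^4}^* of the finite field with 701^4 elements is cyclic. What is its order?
|F_{701^4}^*| = 241474942800

F_{701^4} has 701^4 = 241474942801 elements; its multiplicative group consists of all nonzero elements, so |F_{701^4}^*| = 241474942801 - 1 = 241474942800. (It is cyclic since any finite subgroup of the multiplicative group of a field is cyclic.)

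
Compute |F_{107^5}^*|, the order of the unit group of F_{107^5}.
|F_{107^5}^*| = 14025517306

F_{107^5} has 107^5 = 14025517307 elements; its multiplicative group consists of all nonzero elements, so |F_{107^5}^*| = 14025517307 - 1 = 14025517306. (It is cyclic since any finite subgroup of the multiplicative group of a field is cyclic.)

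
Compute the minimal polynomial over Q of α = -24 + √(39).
m_α(x) = x^2 + 48x + 537

From α + 24 = √(39), squaring gives (α + 24)^2 = 39, i.e. α^2 + 48α + 576 = 39, so α^2 + 48α + 537 = 0. The discriminant of x^2 + 48x + 537 is (48)^2 - 4·(537) = 2304 - 2148 = 156, and 4·(39) is not a perfect square in Q since 39 is squarefree and ≠ 1. Hence x^2 + 48x + 537 is irreducible over Q and is the minimal polynomial of α.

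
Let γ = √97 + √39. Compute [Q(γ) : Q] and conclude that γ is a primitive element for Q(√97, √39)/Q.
[Q(γ) : Q] = 4 (equivalently, Q(γ) = Q(√97, √39))

Obviously Q(γ) ⊆ Q(√97, √39), and [Q(√97, √39):Q] = 4 (since 97, 39 are distinct squarefree integers > 1 with 3783 not a perfect square). To show equality we compute the minimal polynomial of γ. From γ = √97 + √39: γ^2 = 97 + 2√(3783) + 39 = 136 + 2√(3783), so γ^2 - 136 = 2√(3783); squaring, (γ^2 - 136)^2 = 4·3783, i.e. γ^4 - 272γ^2 + 18496 - 15132 = 0, i.e. γ^4 - 272γ^2 + 3364 = 0. So γ is a root of x^4 - 272x^2 + 3364. This polynomial is irreducible over Q: it has no rational root (each ±√97 ± √39 is irrational), and any factorization into two quadratics over Q would force √(3783) ∈ Q (pairing opposite roots) or √97, √39 ∈ Q (other pairings), all impossible. Hence [Q(γ):Q] = 4 = [Q(√97, √39):Q], so Q(γ) = Q(√97, √39).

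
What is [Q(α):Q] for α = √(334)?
[Q(α):Q] = 2

[Q(α):Q] equals the degree of the minimal polynomial of α. Here α^2 = 334 and x^2 - 334 is irreducible (d = 334 is squarefree, ≠ 1, hence not a square), so deg(m_α) = 2. Thus [Q(α):Q] = 2.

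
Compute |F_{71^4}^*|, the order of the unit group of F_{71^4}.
|F_{71^4}^*| = 25411680

F_{71^4} has 71^4 = 25411681 elements; its multiplicative group consists of all nonzero elements, so |F_{71^4}^*| = 25411681 - 1 = 25411680. (It is cyclic since any finite subgroup of the multiplicative group of a field is cyclic.)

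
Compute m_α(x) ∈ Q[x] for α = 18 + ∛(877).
m_α(x) = x^3 - 54x^2 + 972x - 6709

Set β = α - 18 = ∛(877), so β^3 = 877. Then (α - 18)^3 - 877 = 0, i.e. α is a root of g(x) = (x - 18)^3 - 877 = x^3 - 54x^2 + 972x - 6709. Since g(x) = h(x - 18) where h(x) = x^3 - 877, and h is irreducible over Q (because 877 is not a perfect cube, so h has no rational root, and a monic cubic with no rational root is irreducible), g is also irreducible (irreducibility is preserved under the substitution x → x - 18). Hence m_α(x) = x^3 - 54x^2 + 972x - 6709.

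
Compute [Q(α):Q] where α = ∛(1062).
[Q(α):Q] = 3

The minimal polynomial of α is x^3 - 1062, irreducible over Q since 1062 is not a perfect cube (so x^3 - 1062 has no rational root). Hence [Q(α):Q] = deg(m_α) = 3.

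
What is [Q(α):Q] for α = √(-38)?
[Q(α):Q] = 2

[Q(α):Q] equals the degree of the minimal polynomial of α. Here α^2 = -38 and x^2 + 38 is irreducible (d = -38 is squarefree, ≠ 1, hence not a square), so deg(m_α) = 2. Thus [Q(α):Q] = 2.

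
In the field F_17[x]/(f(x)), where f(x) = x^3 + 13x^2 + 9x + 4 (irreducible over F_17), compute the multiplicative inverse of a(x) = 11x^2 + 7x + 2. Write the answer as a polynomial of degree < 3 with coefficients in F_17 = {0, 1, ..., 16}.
a(x)^(-1) ≡ 16x^2 + 2x + 2 (mod f(x))

Since f is irreducible over F_17, F_17[x]/(f) is a field and a(x) ≠ 0 has an inverse. Apply the extended Euclidean algorithm to f(x) and a(x) in F_17[x]: f(x) = (14x)·a(x) + (15x + 4);  a(x) = (3x + 11)·(15x + 4) + (9). The last nonzero remainder is the constant 9 = gcd(f, a) in F_17. Back-substituting through the division chain expresses 9 = s(x)·a(x) + t(x)·f(x) with s(x) ≡ 8x^2 + x + 1 (mod f), so (8x^2 + x + 1)·a(x) ≡ 9 (mod f). Multiplying by 9^(-1) ≡ 2 in F_17 gives a(x)^(-1) ≡ 2·(8x^2 + x + 1) ≡ 16x^2 + 2x + 2 (mod f). Check: (11x^2 + 7x + 2)·(16x^2 + 2x + 2) = 6x^4 + 15x^3 + x + 4 ≡ 1 (mod x^3 + 13x^2 + 9x + 4).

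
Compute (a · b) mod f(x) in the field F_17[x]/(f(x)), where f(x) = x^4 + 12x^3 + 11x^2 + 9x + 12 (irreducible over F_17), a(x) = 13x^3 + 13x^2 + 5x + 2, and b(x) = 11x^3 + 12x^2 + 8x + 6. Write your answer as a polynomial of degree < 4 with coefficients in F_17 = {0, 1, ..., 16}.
a · b ≡ 15x^3 + 14x + 15 (mod f(x))

Multiply in F_17[x]: a(x)·b(x) = (13x^3 + 13x^2 + 5x + 2)·(11x^3 + 12x^2 + 8x + 6) = 7x^6 + 10x^5 + 9x^4 + 9x^3 + 6x^2 + 12x + 12. This has degree ≥ 4, so divide by f(x) over F_17: 7x^6 + 10x^5 + 9x^4 + 9x^3 + 6x^2 + 12x + 12 = (7x^2 + 11x + 4)·(x^4 + 12x^3 + 11x^2 + 9x + 12) + (15x^3 + 14x + 15). Hence a·b ≡ 15x^3 + 14x + 15 (mod f). (F_17[x]/(f) is a field with 17^4 = 83521 elements since f is irreducible of degree 4.)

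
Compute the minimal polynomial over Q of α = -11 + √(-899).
m_α(x) = x^2 + 22x + 1020

From α + 11 = √(-899), squaring gives (α + 11)^2 = -899, i.e. α^2 + 22α + 121 = -899, so α^2 + 22α + 1020 = 0. The discriminant of x^2 + 22x + 1020 is (22)^2 - 4·(1020) = 484 - 4080 = -3596, and 4·(-899) is not a perfect square in Q since -899 is squarefree and ≠ 1. Hence x^2 + 22x + 1020 is irreducible over Q and is the minimal polynomial of α.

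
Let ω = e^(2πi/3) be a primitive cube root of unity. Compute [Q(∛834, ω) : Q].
[Q(∛834, ω) : Q] = 6

[Q(∛834):Q] = 3 (min poly x^3 - 834, irreducible since 834 is not a perfect cube). [Q(ω):Q] = 2 (min poly x^2 + x + 1). Since Q(∛834) ⊂ R and ω ∉ R, we have ω ∉ Q(∛834), so x^2 + x + 1 remains irreducible over Q(∛834) and [Q(∛834, ω) : Q(∛834)] = 2. By the tower law, [Q(∛834, ω) : Q] = 3 · 2 = 6. (In fact Q(∛834, ω) is the splitting field of x^3 - 834 over Q.)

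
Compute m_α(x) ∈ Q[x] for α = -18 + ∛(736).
m_α(x) = x^3 + 54x^2 + 972x + 5096

Set β = α + 18 = ∛(736), so β^3 = 736. Then (α + 18)^3 - 736 = 0, i.e. α is a root of g(x) = (x + 18)^3 - 736 = x^3 + 54x^2 + 972x + 5096. Since g(x) = h(x + 18) where h(x) = x^3 - 736, and h is irreducible over Q (because 736 is not a perfect cube, so h has no rational root, and a monic cubic with no rational root is irreducible), g is also irreducible (irreducibility is preserved under the substitution x → x + 18). Hence m_α(x) = x^3 + 54x^2 + 972x + 5096.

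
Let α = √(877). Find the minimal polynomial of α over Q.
m_α(x) = x^2 - 877

α satisfies α^2 - 877 = 0, so x^2 - 877 annihilates α. Since d = 877 is squarefree and ≠ 1, it is not a perfect square in Q, so x^2 - 877 has no rational root and is therefore irreducible over Q (a degree-2 polynomial over a field is irreducible iff it has no root). Hence m_α(x) = x^2 - 877.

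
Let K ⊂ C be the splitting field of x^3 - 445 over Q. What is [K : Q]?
[K : Q] = 6

The roots of x^3 - 445 are ∛445, ω∛445, ω^2∛445 where ω = e^(2πi/3) is a primitive cube root of unity, so K = Q(∛445, ω). Now [Q(∛445):Q] = 3 (since 445 is not a perfect cube, x^3 - 445 is irreducible) and [Q(ω):Q] = 2. Both 2 and 3 divide [K:Q], and [K:Q] ≤ 3·2 = 6, so [K:Q] = 6. (Equivalently: Q(∛445) ⊂ R but ω ∉ R, so [K : Q(∛445)] = 2.)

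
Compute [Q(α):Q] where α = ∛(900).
[Q(α):Q] = 3

The minimal polynomial of α is x^3 - 900, irreducible over Q since 900 is not a perfect cube (so x^3 - 900 has no rational root). Hence [Q(α):Q] = deg(m_α) = 3.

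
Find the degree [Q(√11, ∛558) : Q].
[Q(√11, ∛558) : Q] = 6

Let L = Q(√11, ∛558). Since Q(√11) ⊂ L and [Q(√11):Q] = 2, the tower law gives 2 | [L:Q]. Likewise Q(∛558) ⊂ L with [Q(∛558):Q] = 3 (because 558 is not a perfect cube), so 3 | [L:Q]. As gcd(2,3) = 1, [L:Q] is divisible by 6. Conversely L is generated over Q by √11 and ∛558, so [L:Q] ≤ 2·3 = 6. Therefore [Q(√11, ∛558) : Q] = 6.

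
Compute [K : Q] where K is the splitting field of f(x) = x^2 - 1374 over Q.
[K : Q] = 2

f(x) = x^2 - 1374 factors as (x - √1374)(x + √1374). The splitting field is K = Q(√1374). Since 1374 is squarefree and > 1, it is not a perfect square, so x^2 - 1374 is irreducible over Q and [Q(√1374) : Q] = 2. Hence [K : Q] = 2.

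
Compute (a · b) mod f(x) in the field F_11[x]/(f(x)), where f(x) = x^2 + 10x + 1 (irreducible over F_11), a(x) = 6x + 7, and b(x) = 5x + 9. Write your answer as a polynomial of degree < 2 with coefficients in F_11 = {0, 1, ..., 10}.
a · b ≡ 9x (mod f(x))

Multiply in F_11[x]: a(x)·b(x) = (6x + 7)·(5x + 9) = 8x^2 + x + 8. This has degree ≥ 2, so divide by f(x) over F_11: 8x^2 + x + 8 = (8)·(x^2 + 10x + 1) + (9x). Hence a·b ≡ 9x (mod f). (F_11[x]/(f) is a field with 11^2 = 121 elements since f is irreducible of degree 2.)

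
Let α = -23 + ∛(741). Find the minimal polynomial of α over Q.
m_α(x) = x^3 + 69x^2 + 1587x + 11426

Set β = α + 23 = ∛(741), so β^3 = 741. Then (α + 23)^3 - 741 = 0, i.e. α is a root of g(x) = (x + 23)^3 - 741 = x^3 + 69x^2 + 1587x + 11426. Since g(x) = h(x + 23) where h(x) = x^3 - 741, and h is irreducible over Q (because 741 is not a perfect cube, so h has no rational root, and a monic cubic with no rational root is irreducible), g is also irreducible (irreducibility is preserved under the substitution x → x + 23). Hence m_α(x) = x^3 + 69x^2 + 1587x + 11426.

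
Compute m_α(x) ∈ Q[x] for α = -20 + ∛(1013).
m_α(x) = x^3 + 60x^2 + 1200x + 6987

Set β = α + 20 = ∛(1013), so β^3 = 1013. Then (α + 20)^3 - 1013 = 0, i.e. α is a root of g(x) = (x + 20)^3 - 1013 = x^3 + 60x^2 + 1200x + 6987. Since g(x) = h(x + 20) where h(x) = x^3 - 1013, and h is irreducible over Q (because 1013 is not a perfect cube, so h has no rational root, and a monic cubic with no rational root is irreducible), g is also irreducible (irreducibility is preserved under the substitution x → x + 20). Hence m_α(x) = x^3 + 60x^2 + 1200x + 6987.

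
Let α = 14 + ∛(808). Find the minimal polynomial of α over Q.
m_α(x) = x^3 - 42x^2 + 588x - 3552

Set β = α - 14 = ∛(808), so β^3 = 808. Then (α - 14)^3 - 808 = 0, i.e. α is a root of g(x) = (x - 14)^3 - 808 = x^3 - 42x^2 + 588x - 3552. Since g(x) = h(x - 14) where h(x) = x^3 - 808, and h is irreducible over Q (because 808 is not a perfect cube, so h has no rational root, and a monic cubic with no rational root is irreducible), g is also irreducible (irreducibility is preserved under the substitution x → x - 14). Hence m_α(x) = x^3 - 42x^2 + 588x - 3552.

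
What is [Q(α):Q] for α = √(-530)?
[Q(α):Q] = 2

[Q(α):Q] equals the degree of the minimal polynomial of α. Here α^2 = -530 and x^2 + 530 is irreducible (d = -530 is squarefree, ≠ 1, hence not a square), so deg(m_α) = 2. Thus [Q(α):Q] = 2.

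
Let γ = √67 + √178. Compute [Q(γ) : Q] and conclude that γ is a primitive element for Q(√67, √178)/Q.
[Q(γ) : Q] = 4 (equivalently, Q(γ) = Q(√67, √178))

Obviously Q(γ) ⊆ Q(√67, √178), and [Q(√67, √178):Q] = 4 (since 67, 178 are distinct squarefree integers > 1 with 11926 not a perfect square). To show equality we compute the minimal polynomial of γ. From γ = √67 + √178: γ^2 = 67 + 2√(11926) + 178 = 245 + 2√(11926), so γ^2 - 245 = 2√(11926); squaring, (γ^2 - 245)^2 = 4·11926, i.e. γ^4 - 490γ^2 + 60025 - 47704 = 0, i.e. γ^4 - 490γ^2 + 12321 = 0. So γ is a root of x^4 - 490x^2 + 12321. This polynomial is irreducible over Q: it has no rational root (each ±√67 ± √178 is irrational), and any factorization into two quadratics over Q would force √(11926) ∈ Q (pairing opposite roots) or √67, √178 ∈ Q (other pairings), all impossible. Hence [Q(γ):Q] = 4 = [Q(√67, √178):Q], so Q(γ) = Q(√67, √178).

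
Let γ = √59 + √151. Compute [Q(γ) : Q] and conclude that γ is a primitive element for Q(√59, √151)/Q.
[Q(γ) : Q] = 4 (equivalently, Q(γ) = Q(√59, √151))

Obviously Q(γ) ⊆ Q(√59, √151), and [Q(√59, √151):Q] = 4 (since 59, 151 are distinct squarefree integers > 1 with 8909 not a perfect square). To show equality we compute the minimal polynomial of γ. From γ = √59 + √151: γ^2 = 59 + 2√(8909) + 151 = 210 + 2√(8909), so γ^2 - 210 = 2√(8909); squaring, (γ^2 - 210)^2 = 4·8909, i.e. γ^4 - 420γ^2 + 44100 - 35636 = 0, i.e. γ^4 - 420γ^2 + 8464 = 0. So γ is a root of x^4 - 420x^2 + 8464. This polynomial is irreducible over Q: it has no rational root (each ±√59 ± √151 is irrational), and any factorization into two quadratics over Q would force √(8909) ∈ Q (pairing opposite roots) or √59, √151 ∈ Q (other pairings), all impossible. Hence [Q(γ):Q] = 4 = [Q(√59, √151):Q], so Q(γ) = Q(√59, √151).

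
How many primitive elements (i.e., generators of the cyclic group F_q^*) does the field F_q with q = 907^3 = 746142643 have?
There are φ(746142642) = 211766400 primitive elements

F_q^* is cyclic of order q - 1 = 746142642. A cyclic group of order m has exactly φ(m) generators. Here m = 746142642 = 2 · 3^2 · 7 · 151 · 39217, so the number of primitive elements is φ(746142642) = 211766400.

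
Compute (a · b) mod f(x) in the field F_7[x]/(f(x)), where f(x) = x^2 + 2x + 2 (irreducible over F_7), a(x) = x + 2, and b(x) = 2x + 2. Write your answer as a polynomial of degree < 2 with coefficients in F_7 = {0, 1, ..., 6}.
a · b ≡ 2x (mod f(x))

Multiply in F_7[x]: a(x)·b(x) = (x + 2)·(2x + 2) = 2x^2 + 6x + 4. This has degree ≥ 2, so divide by f(x) over F_7: 2x^2 + 6x + 4 = (2)·(x^2 + 2x + 2) + (2x). Hence a·b ≡ 2x (mod f). (F_7[x]/(f) is a field with 7^2 = 49 elements since f is irreducible of degree 2.)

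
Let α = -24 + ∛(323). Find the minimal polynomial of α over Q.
m_α(x) = x^3 + 72x^2 + 1728x + 13501

Set β = α + 24 = ∛(323), so β^3 = 323. Then (α + 24)^3 - 323 = 0, i.e. α is a root of g(x) = (x + 24)^3 - 323 = x^3 + 72x^2 + 1728x + 13501. Since g(x) = h(x + 24) where h(x) = x^3 - 323, and h is irreducible over Q (because 323 is not a perfect cube, so h has no rational root, and a monic cubic with no rational root is irreducible), g is also irreducible (irreducibility is preserved under the substitution x → x + 24). Hence m_α(x) = x^3 + 72x^2 + 1728x + 13501.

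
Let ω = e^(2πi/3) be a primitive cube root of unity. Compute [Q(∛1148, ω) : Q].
[Q(∛1148, ω) : Q] = 6

[Q(∛1148):Q] = 3 (min poly x^3 - 1148, irreducible since 1148 is not a perfect cube). [Q(ω):Q] = 2 (min poly x^2 + x + 1). Since Q(∛1148) ⊂ R and ω ∉ R, we have ω ∉ Q(∛1148), so x^2 + x + 1 remains irreducible over Q(∛1148) and [Q(∛1148, ω) : Q(∛1148)] = 2. By the tower law, [Q(∛1148, ω) : Q] = 3 · 2 = 6. (In fact Q(∛1148, ω) is the splitting field of x^3 - 1148 over Q.)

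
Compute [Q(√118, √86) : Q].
[Q(√118, √86) : Q] = 4

[Q(√118):Q] = 2 (min poly x^2 - 118, irreducible since 118 is squarefree > 1). For the top step, suppose √86 ∈ Q(√118), say √86 = c + d√118 with c, d ∈ Q. Squaring: 86 = c^2 + 118d^2 + 2cd√118. Since √118 ∉ Q this forces 2cd = 0. If d = 0 then √86 = c ∈ Q, contradicting 86 squarefree > 1. If c = 0 then 86 = 118d^2, so 118·86 = (118d)^2 is a perfect square in Q — but 118·86 = 10148 is not a perfect square (since 118 and 86 are distinct squarefree integers). Contradiction. Hence √86 ∉ Q(√118), so x^2 - 86 stays irreducible over Q(√118) and [Q(√118, √86) : Q(√118)] = 2. By the tower law, [Q(√118, √86) : Q] = 2 · 2 = 4.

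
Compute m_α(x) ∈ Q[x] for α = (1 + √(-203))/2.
m_α(x) = x^2 - x + 51

From 2α - 1 = √(-203), squaring gives (2α - 1)^2 = -203, i.e. 4α^2 - 4α + 1 = -203, so α^2 - α + (1 + 203)/4 = 0. Since -203 ≡ 1 (mod 4), (1 + 203)/4 = 51 ∈ Z. The polynomial x^2 - x + 51 has discriminant 1 - 4·(51) = -203, which is not a perfect square in Q (d = -203 is squarefree and ≠ 1), so x^2 - x + 51 is irreducible over Q. It is the minimal polynomial of α.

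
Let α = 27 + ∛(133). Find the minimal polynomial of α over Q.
m_α(x) = x^3 - 81x^2 + 2187x - 19816

Set β = α - 27 = ∛(133), so β^3 = 133. Then (α - 27)^3 - 133 = 0, i.e. α is a root of g(x) = (x - 27)^3 - 133 = x^3 - 81x^2 + 2187x - 19816. Since g(x) = h(x - 27) where h(x) = x^3 - 133, and h is irreducible over Q (because 133 is not a perfect cube, so h has no rational root, and a monic cubic with no rational root is irreducible), g is also irreducible (irreducibility is preserved under the substitution x → x - 27). Hence m_α(x) = x^3 - 81x^2 + 2187x - 19816.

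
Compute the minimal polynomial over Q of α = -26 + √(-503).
m_α(x) = x^2 + 52x + 1179

From α + 26 = √(-503), squaring gives (α + 26)^2 = -503, i.e. α^2 + 52α + 676 = -503, so α^2 + 52α + 1179 = 0. The discriminant of x^2 + 52x + 1179 is (52)^2 - 4·(1179) = 2704 - 4716 = -2012, and 4·(-503) is not a perfect square in Q since -503 is squarefree and ≠ 1. Hence x^2 + 52x + 1179 is irreducible over Q and is the minimal polynomial of α.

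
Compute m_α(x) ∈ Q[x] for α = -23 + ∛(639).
m_α(x) = x^3 + 69x^2 + 1587x + 11528

Set β = α + 23 = ∛(639), so β^3 = 639. Then (α + 23)^3 - 639 = 0, i.e. α is a root of g(x) = (x + 23)^3 - 639 = x^3 + 69x^2 + 1587x + 11528. Since g(x) = h(x + 23) where h(x) = x^3 - 639, and h is irreducible over Q (because 639 is not a perfect cube, so h has no rational root, and a monic cubic with no rational root is irreducible), g is also irreducible (irreducibility is preserved under the substitution x → x + 23). Hence m_α(x) = x^3 + 69x^2 + 1587x + 11528.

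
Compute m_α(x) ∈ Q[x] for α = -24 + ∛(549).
m_α(x) = x^3 + 72x^2 + 1728x + 13275

Set β = α + 24 = ∛(549), so β^3 = 549. Then (α + 24)^3 - 549 = 0, i.e. α is a root of g(x) = (x + 24)^3 - 549 = x^3 + 72x^2 + 1728x + 13275. Since g(x) = h(x + 24) where h(x) = x^3 - 549, and h is irreducible over Q (because 549 is not a perfect cube, so h has no rational root, and a monic cubic with no rational root is irreducible), g is also irreducible (irreducibility is preserved under the substitution x → x + 24). Hence m_α(x) = x^3 + 72x^2 + 1728x + 13275.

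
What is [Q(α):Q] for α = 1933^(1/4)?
[Q(α):Q] = 4

α is a root of x^4 - 1933. By Eisenstein's criterion at the prime p = 1933 (which divides the constant term 1933 but p^2 = 3736489 does not, since 1933 is squarefree), x^4 - 1933 is irreducible over Q. Hence [Q(α):Q] = 4.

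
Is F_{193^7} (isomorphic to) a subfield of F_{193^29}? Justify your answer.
No: F_{193^7} is not a subfield of F_{193^29}

F_{p^m} embeds in F_{p^n} iff m | n. Here 7 ∤ 29 (since 29 = 4·7 + 1 with remainder 1 ≠ 0), so F_{193^7} is not a subfield of F_{193^29}. Equivalently: if it were, the tower law would give 7 = [F_{193^7}:F_193] dividing [F_{193^29}:F_193] = 29, contradiction.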